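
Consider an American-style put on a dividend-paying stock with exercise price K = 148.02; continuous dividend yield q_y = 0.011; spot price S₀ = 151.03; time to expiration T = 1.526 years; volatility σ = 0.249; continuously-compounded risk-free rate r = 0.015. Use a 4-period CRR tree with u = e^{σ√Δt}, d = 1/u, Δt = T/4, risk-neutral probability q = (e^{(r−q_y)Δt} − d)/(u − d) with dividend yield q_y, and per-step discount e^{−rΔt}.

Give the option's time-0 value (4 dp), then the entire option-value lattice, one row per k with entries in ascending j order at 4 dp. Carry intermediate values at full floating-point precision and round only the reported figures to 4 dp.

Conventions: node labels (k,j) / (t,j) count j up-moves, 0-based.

params: Δt=0.38150 u=1.16625 d=0.85745 q=0.46657 e^(-rΔt)=0.99429
t_4 payoffs: 66.3822 36.9806 0.0000 0.0000 0.0000
k=3: node(3,0) S=95.2104 payoff=52.8096 vs cont=52.3637 → 52.8096 [stop]  node(3,1) S=129.5001 payoff=18.5199 vs cont=19.6139 → 19.6139 [wait]  node(3,2) S=176.1393 payoff=0.0000 vs cont=0.0000 → 0.0000 [wait]  node(3,3) S=239.5754 payoff=0.0000 vs cont=0.0000 → 0.0000 [wait]
k=2: node(2,0) S=111.0394 payoff=36.9806 vs cont=37.1085 → 37.1085 [wait]  node(2,1) S=151.0300 payoff=0.0000 vs cont=10.4029 → 10.4029 [wait]  node(2,2) S=205.4231 payoff=0.0000 vs cont=0.0000 → 0.0000 [wait]
k=1: node(1,0) S=129.5001 payoff=18.5199 vs cont=24.5078 → 24.5078 [wait]  node(1,1) S=176.1393 payoff=0.0000 vs cont=5.5175 → 5.5175 [wait]
k=0: node(0,0) S=151.0300 payoff=0.0000 vs cont=15.5582 → 15.5582 [wait]

price = 15.5582
tree:
15.5582
24.5078 5.5175
37.1085 10.4029 0.0000
52.8096 19.6139 0.0000 0.0000
66.3822 36.9806 0.0000 0.0000 0.0000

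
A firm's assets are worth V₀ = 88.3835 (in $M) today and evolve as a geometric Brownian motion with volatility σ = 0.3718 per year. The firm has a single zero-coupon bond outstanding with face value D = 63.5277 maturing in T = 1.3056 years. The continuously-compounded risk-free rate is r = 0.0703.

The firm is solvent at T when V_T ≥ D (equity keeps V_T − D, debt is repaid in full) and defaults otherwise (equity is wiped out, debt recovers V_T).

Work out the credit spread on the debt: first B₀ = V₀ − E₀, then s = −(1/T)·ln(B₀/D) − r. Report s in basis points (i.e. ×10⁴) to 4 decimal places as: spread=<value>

Work the structural quantities from V₀ = 88.3835 against face 63.5277:
d₁ = [ln(V₀/D) + (r + σ²/2)T] / (σ√T)
   = [ln(88.3835/63.5277) + (0.0703 + 0.5·0.3718²)·1.3056] / (0.3718·√1.3056)
   = [0.330209 + 0.182024] / 0.424829 = 1.205738
d₂ = d₁ − σ√T = 1.205738 − 0.424829 = 0.780909
N(d₁) = 0.886041,  N(d₂) = 0.782572,  e^(−rT) = 0.912302
E₀ = V₀·N(d₁) − D·e^(−rT)·N(d₂)
   = 88.3835·0.886041 − 63.5277·0.912302·0.782572 = 32.956270
B₀ = V₀ − E₀ = 88.3835 − 32.956270 = 55.427230
spread = −(1/T)·ln(B₀/D) − r = −(1/1.3056)·ln(55.427230/63.5277) − 0.0703 = 0.03417690
in basis points: 0.03417690 × 10⁴ = 341.7690 bp

spread=341.7690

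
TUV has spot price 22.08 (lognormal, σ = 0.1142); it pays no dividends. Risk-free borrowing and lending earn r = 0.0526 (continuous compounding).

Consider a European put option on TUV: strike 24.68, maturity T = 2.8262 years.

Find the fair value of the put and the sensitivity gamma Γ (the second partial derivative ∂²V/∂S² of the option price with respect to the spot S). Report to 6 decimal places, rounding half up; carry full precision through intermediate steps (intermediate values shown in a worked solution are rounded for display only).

price = 1.284140
Γ = 0.090224

σ√T = 0.1142·√2.8262 = 0.191985
d₁ = (ln(S/K) + (r+σ²/2)T) / (σ√T) = (ln(22.08/24.68) + (0.0526+0.1142²/2)·2.8262) / 0.191985 = (-0.111321 + 0.167087) / 0.191985 = 0.290472
d₂ = d₁ − σ√T = 0.290472 − 0.191985 = 0.098487
e^{−rT} = 0.861864
N(−d₁) = 0.385728,  N(−d₂) = 0.460773
Put price V = K·e^{−rT}·N(−d₂) − S·N(−d₁) = 9.801006 − 8.516866 = 1.284140
φ(d₁) = (1/√(2π))·e^{−d₁²/2} = 0.382462
Γ = φ(d₁) / (S·σ·√T) = 0.090224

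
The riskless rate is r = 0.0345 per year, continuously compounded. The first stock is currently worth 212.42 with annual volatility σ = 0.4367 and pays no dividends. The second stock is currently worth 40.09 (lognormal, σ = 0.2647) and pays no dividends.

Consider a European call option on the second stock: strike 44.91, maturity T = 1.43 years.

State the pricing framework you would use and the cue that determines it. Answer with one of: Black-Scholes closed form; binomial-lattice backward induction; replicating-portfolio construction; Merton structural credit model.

Key observation: the instrument is a plain European call (strike 44.91) on a lognormal asset; the exact continuous-time formula applies directly.

framework: Black-Scholes closed form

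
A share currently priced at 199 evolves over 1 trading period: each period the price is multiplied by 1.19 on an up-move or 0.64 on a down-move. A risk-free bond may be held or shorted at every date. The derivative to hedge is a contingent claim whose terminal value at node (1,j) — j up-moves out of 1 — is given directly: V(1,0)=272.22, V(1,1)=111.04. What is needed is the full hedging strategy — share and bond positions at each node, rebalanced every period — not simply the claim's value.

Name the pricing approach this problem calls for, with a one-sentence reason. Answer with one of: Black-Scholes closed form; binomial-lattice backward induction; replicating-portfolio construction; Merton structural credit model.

Key observation: since the answer must list Δ and B at each node of the 1.19/0.64 lattice on 199, the replicating-portfolio method — solving the two-state system at every node — is the one that applies.

framework: replicating-portfolio construction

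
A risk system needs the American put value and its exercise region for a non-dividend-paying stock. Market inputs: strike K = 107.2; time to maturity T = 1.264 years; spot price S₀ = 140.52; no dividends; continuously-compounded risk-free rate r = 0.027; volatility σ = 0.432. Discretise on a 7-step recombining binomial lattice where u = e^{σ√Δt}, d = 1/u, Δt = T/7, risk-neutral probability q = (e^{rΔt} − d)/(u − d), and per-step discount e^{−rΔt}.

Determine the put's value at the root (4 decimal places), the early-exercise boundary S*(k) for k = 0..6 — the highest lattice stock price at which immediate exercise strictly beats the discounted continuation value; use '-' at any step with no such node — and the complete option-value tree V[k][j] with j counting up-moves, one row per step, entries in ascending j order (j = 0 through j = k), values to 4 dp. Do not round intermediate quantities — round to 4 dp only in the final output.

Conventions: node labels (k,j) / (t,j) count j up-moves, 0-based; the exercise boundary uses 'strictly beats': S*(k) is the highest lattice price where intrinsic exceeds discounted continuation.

Δt=0.18057, u=1.20150, d=0.83229, q=0.46747, disc=e^(-rΔt)=0.99514
k=7 terminal: V=max(K-S,0) → 68.3254 51.0804 26.1852 0.0000 0.0000 0.0000 0.0000 0.0000
k=6: j=0 S=46.7079 intr=60.4921 cont=59.9707 V=60.4921[EX]; j=1 S=67.4279 intr=39.7721 cont=39.2507 V=39.7721[EX]; j=2 S=97.3394 intr=9.8606 cont=13.8765 V=13.8765[hold]; j=3 S=140.5200 intr=0.0000 cont=0.0000 V=0.0000[hold]; j=4 S=202.8558 intr=0.0000 cont=0.0000 V=0.0000[hold]; j=5 S=292.8443 intr=0.0000 cont=0.0000 V=0.0000[hold]; j=6 S=422.7523 intr=0.0000 cont=0.0000 V=0.0000[hold]  S*(6)=67.4279
k=5: j=0 S=56.1196 intr=51.0804 cont=50.5590 V=51.0804[EX]; j=1 S=81.0148 intr=26.1852 cont=27.5321 V=27.5321[hold]; j=2 S=116.9536 intr=0.0000 cont=7.3537 V=7.3537[hold]; j=3 S=168.8351 intr=0.0000 cont=0.0000 V=0.0000[hold]; j=4 S=243.7317 intr=0.0000 cont=0.0000 V=0.0000[hold]; j=5 S=351.8531 intr=0.0000 cont=0.0000 V=0.0000[hold]  S*(5)=56.1196
k=4: j=0 S=67.4279 intr=39.7721 cont=39.8773 V=39.8773[hold]; j=1 S=97.3394 intr=9.8606 cont=18.0112 V=18.0112[hold]; j=2 S=140.5200 intr=0.0000 cont=3.8970 V=3.8970[hold]; j=3 S=202.8558 intr=0.0000 cont=0.0000 V=0.0000[hold]; j=4 S=292.8443 intr=0.0000 cont=0.0000 V=0.0000[hold]  S*(4)=-
k=3: j=0 S=81.0148 intr=26.1852 cont=29.5113 V=29.5113[hold]; j=1 S=116.9536 intr=0.0000 cont=11.3577 V=11.3577[hold]; j=2 S=168.8351 intr=0.0000 cont=2.0652 V=2.0652[hold]; j=3 S=243.7317 intr=0.0000 cont=0.0000 V=0.0000[hold]  S*(3)=-
k=2: j=0 S=97.3394 intr=9.8606 cont=20.9227 V=20.9227[hold]; j=1 S=140.5200 intr=0.0000 cont=6.9796 V=6.9796[hold]; j=2 S=202.8558 intr=0.0000 cont=1.0944 V=1.0944[hold]  S*(2)=-
k=1: j=0 S=116.9536 intr=0.0000 cont=14.3346 V=14.3346[hold]; j=1 S=168.8351 intr=0.0000 cont=4.2079 V=4.2079[hold]  S*(1)=-
k=0: j=0 S=140.5200 intr=0.0000 cont=9.5540 V=9.5540[hold]  S*(0)=-

price = 9.5540
boundary = - - - - - 56.1196 67.4279
tree:
9.5540
14.3346 4.2079
20.9227 6.9796 1.0944
29.5113 11.3577 2.0652 0.0000
39.8773 18.0112 3.8970 0.0000 0.0000
51.0804 27.5321 7.3537 0.0000 0.0000 0.0000
60.4921 39.7721 13.8765 0.0000 0.0000 0.0000 0.0000
68.3254 51.0804 26.1852 0.0000 0.0000 0.0000 0.0000 0.0000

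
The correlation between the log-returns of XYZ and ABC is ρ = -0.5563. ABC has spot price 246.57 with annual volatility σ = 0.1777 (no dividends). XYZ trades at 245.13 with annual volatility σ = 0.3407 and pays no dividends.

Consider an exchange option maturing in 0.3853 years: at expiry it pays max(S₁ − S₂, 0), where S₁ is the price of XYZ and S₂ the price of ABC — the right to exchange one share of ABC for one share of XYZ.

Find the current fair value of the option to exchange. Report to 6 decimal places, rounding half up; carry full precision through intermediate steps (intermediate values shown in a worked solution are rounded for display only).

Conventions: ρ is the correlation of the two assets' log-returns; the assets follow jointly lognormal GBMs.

exchange price = 27.418739

σ_eff = √(σ₁² + σ₂² − 2ρσ₁σ₂) = √(0.3407² + 0.1777² − 2·-0.5563·0.3407·0.1777) = 0.463695
d₁ = (ln(S₁/S₂) + (q₂ − q₁ + σ_eff²/2)T) / (σ_eff√T) = (ln(245.13/246.57) + (0.0 − 0.0 + 0.107507)·0.3853) / 0.287827 = 0.123564
d₂ = d₁ − σ_eff√T = 0.123564 − 0.287827 = -0.164264
N(d₁) = 0.549170,  N(d₂) = 0.434762
V = S₁·e^{−q₁T}·N(d₁) − S₂·e^{−q₂T}·N(d₂) = 134.617965 − 107.199226 = 27.418739
Key observation: no risk-free rate is needed — with the second asset as numeraire the exchange option is a call on the ratio S₁/S₂, and r cancels out of the value.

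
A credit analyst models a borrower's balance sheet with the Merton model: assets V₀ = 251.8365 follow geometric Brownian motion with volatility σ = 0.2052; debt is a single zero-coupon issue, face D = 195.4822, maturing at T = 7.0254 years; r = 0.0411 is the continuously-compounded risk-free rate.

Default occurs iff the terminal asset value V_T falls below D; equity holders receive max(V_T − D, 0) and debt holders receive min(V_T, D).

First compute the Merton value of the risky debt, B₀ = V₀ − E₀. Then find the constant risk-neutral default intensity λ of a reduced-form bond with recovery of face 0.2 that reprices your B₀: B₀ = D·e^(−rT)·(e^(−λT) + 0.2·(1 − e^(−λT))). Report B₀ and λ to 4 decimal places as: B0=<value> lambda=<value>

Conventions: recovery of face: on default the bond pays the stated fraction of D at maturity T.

B0=137.8999 lambda=0.0108

With assets at 251.8365 and a single debt payment of 195.4822 at 7.0254 years:
d₁ = [ln(V₀/D) + (r + σ²/2)T] / (σ√T)
   = [ln(251.8365/195.4822) + (0.0411 + 0.5·0.2052²)·7.0254] / (0.2052·√7.0254)
   = [0.253311 + 0.436653] / 0.543892 = 1.268568
d₂ = d₁ − σ√T = 1.268568 − 0.543892 = 0.724675
N(d₁) = 0.897702,  N(d₂) = 0.765674,  e^(−rT) = 0.749204
E₀ = V₀·N(d₁) − D·e^(−rT)·N(d₂)
   = 251.8365·0.897702 − 195.4822·0.749204·0.765674 = 113.936568
B₀ = V₀ − E₀ = 251.8365 − 113.936568 = 137.899932
e^(−λT) = (B₀·e^(rT)/D − 0.2)/(1 − 0.2) = (137.8999·1.334750/195.4822 − 0.2)/0.8 = 0.92697340
λ = −ln(0.92697340)/7.0254 = 0.010794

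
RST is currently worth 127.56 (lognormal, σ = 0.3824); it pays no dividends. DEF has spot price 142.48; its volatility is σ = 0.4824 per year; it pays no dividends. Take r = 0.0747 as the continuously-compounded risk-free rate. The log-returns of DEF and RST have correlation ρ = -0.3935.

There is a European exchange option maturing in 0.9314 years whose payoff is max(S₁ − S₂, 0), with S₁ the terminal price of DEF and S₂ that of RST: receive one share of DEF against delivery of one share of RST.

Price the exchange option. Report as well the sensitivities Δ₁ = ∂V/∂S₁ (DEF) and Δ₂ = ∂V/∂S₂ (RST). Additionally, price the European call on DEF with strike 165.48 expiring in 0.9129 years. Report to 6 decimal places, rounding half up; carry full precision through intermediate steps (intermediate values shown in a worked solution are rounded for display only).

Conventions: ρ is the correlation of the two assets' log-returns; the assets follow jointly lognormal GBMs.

σ_eff = √(σ₁² + σ₂² − 2ρσ₁σ₂) = √(0.4824² + 0.3824² − 2·-0.3935·0.4824·0.3824) = 0.723959
d₁ = (ln(S₁/S₂) + (q₂ − q₁ + σ_eff²/2)T) / (σ_eff√T) = (ln(142.48/127.56) + (0.0 − 0.0 + 0.262059)·0.9314) / 0.698686 = 0.507661
d₂ = d₁ − σ_eff√T = 0.507661 − 0.698686 = -0.191025
N(d₁) = 0.694155,  N(d₂) = 0.424253
V = S₁·e^{−q₁T}·N(d₁) − S₂·e^{−q₂T}·N(d₂) = 98.903148 − 54.117712 = 44.785436
Δ₁ = e^{−q₁T}·N(d₁) = 0.694155;  Δ₂ = −e^{−q₂T}·N(d₂) = -0.424253
[vanilla: DEF call K=165.48]
σ√T = 0.4824·√0.9129 = 0.460913
d₁ = (ln(S/K) + (r+σ²/2)T) / (σ√T) = (ln(142.48/165.48) + (0.0747+0.4824²/2)·0.9129) / 0.460913 = (-0.149649 + 0.174414) / 0.460913 = 0.053731
d₂ = d₁ − σ√T = 0.053731 − 0.460913 = -0.407182
e^{−rT} = 0.934080
N(d₁) = 0.521425,  N(d₂) = 0.341937
price = S·N(d₁) − K·e^{−rT}·N(d₂) = 74.292669 − 52.853738 = 21.438931

exchange price = 44.785436
Δ1 = 0.694155
Δ2 = -0.424253
price(DEF call K=165.48) = 21.438931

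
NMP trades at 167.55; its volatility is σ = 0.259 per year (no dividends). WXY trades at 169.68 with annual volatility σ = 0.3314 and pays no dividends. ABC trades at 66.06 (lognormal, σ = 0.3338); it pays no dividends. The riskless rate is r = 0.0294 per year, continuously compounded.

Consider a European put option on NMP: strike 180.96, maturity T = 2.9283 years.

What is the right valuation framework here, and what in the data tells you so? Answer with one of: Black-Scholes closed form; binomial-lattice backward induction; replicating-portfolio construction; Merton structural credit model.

framework: Black-Scholes closed form

Key observation: the strike-180.96 put on NMP is European-exercise on a continuously-modelled lognormal underlying, so its value is a single closed-form evaluation.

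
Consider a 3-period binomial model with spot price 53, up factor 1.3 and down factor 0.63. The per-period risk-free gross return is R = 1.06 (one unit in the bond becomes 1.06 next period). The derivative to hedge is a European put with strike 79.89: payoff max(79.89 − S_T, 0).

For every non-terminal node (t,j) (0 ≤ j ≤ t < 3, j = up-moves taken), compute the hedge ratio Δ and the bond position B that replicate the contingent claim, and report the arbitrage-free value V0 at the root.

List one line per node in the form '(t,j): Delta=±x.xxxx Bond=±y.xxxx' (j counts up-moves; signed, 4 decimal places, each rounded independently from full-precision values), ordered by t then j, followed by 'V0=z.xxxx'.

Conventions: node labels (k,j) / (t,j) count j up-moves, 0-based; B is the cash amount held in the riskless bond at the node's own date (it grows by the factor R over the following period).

(0,0): Delta=-0.6227 Bond=55.1912
(1,0): Delta=-1.0000 Bond=71.1018
(1,1): Delta=-0.5206 Bond=51.4706
(2,0): Delta=-1.0000 Bond=75.3679
(2,1): Delta=-1.0000 Bond=75.3679
(2,2): Delta=-0.3909 Bond=42.9445
V0=22.1898

The replicating-portfolio and risk-neutral prices coincide; use p* = (1.06−0.63)/(1.3−0.63) = 0.6418 for the latter.
At maturity the claim pays: V(3,0)=66.6375, V(3,1)=52.5436, V(3,2)=23.4609, V(3,3)=0.0000
  t=2,j=0: stock 21.0357 → up 27.3464 (V=52.5436), down 13.2525 (V=66.6375). Price 54.3322; hedge Δ=-1.0000, bond B=75.3679.
  t=2,j=1: stock 43.4070 → up 56.4291 (V=23.4609), down 27.3464 (V=52.5436). Price 31.9609; hedge Δ=-1.0000, bond B=75.3679.
  t=2,j=2: stock 89.5700 → up 116.4410 (V=0.0000), down 56.4291 (V=23.4609). Price 7.9282; hedge Δ=-0.3909, bond B=42.9445.
  t=1,j=0: stock 33.3900 → up 43.4070 (V=31.9609), down 21.0357 (V=54.3322). Price 37.7118; hedge Δ=-1.0000, bond B=71.1018.
  t=1,j=1: stock 68.9000 → up 89.5700 (V=7.9282), down 43.4070 (V=31.9609). Price 15.6009; hedge Δ=-0.5206, bond B=51.4706.
  t=0,j=0: stock 53.0000 → up 68.9000 (V=15.6009), down 33.3900 (V=37.7118). Price 22.1898; hedge Δ=-0.6227, bond B=55.1912.
Check: Δ(0,0)·S0 + B(0,0) = 22.1898 = V0.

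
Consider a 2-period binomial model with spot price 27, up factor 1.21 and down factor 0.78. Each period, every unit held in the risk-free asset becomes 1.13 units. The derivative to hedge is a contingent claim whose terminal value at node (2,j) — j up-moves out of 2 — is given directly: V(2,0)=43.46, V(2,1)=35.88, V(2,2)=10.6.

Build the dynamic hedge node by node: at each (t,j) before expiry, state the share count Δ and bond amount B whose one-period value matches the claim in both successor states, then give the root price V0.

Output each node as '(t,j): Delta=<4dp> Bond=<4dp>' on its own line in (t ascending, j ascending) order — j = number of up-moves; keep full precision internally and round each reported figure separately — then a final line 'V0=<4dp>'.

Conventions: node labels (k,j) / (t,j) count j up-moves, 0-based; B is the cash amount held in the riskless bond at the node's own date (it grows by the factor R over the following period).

(0,0): Delta=-1.6759 Bond=60.4382
(1,0): Delta=-0.8370 Bond=50.6281
(1,1): Delta=-1.7995 Bond=72.3334
V0=15.1882

Since d<R<u, set p* = (R−d)/(u−d) = 0.8140; price each node as the discounted p*-expectation of its children.
Expiry values: V(2,0)=43.4600, V(2,1)=35.8800, V(2,2)=10.6000
  t=1,j=0: stock 21.0600 → up 25.4826 (V=35.8800), down 16.4268 (V=43.4600). Price 33.0002; hedge Δ=-0.8370, bond B=50.6281.
  t=1,j=1: stock 32.6700 → up 39.5307 (V=10.6000), down 25.4826 (V=35.8800). Price 13.5427; hedge Δ=-1.7995, bond B=72.3334.
  t=0,j=0: stock 27.0000 → up 32.6700 (V=13.5427), down 21.0600 (V=33.0002). Price 15.1882; hedge Δ=-1.6759, bond B=60.4382.
Check: Δ(0,0)·S0 + B(0,0) = 15.1882 = V0.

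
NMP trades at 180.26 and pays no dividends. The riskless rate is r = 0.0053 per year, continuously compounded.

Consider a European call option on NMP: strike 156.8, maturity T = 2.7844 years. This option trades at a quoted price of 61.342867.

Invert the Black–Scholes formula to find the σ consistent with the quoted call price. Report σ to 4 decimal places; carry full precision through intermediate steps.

At σ = 0.4352 the Black–Scholes value reproduces the quote:
σ√T = 0.4352·√2.7844 = 0.726197
d₁ = (ln(S/K) + (r+σ²/2)T) / (σ√T) = (ln(180.26/156.8) + (0.0053+0.4352²/2)·2.7844) / 0.726197 = (0.139429 + 0.278439) / 0.726197 = 0.575419
d₂ = d₁ − σ√T = 0.575419 − 0.726197 = -0.150778
e^{−rT} = 0.985351
N(d₁) = 0.717496,  N(d₂) = 0.440075
V = S·N(d₁) − K·e^{−rT}·N(d₂) = 129.335834 − 67.992968 = 61.342867 (matching the quote); vega is positive throughout, so no other σ reproduces this price

sigma = 0.4352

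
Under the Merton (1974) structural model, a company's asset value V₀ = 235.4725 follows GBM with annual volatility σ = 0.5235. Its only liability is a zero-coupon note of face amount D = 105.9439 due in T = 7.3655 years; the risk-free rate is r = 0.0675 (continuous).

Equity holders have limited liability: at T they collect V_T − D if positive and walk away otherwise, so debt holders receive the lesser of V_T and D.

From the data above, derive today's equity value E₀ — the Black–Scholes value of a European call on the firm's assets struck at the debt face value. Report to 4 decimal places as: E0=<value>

E0=185.7742

With assets at 235.4725 and a single debt payment of 105.9439 at 7.3655 years:
d₁ = [ln(V₀/D) + (r + σ²/2)T] / (σ√T)
   = [ln(235.4725/105.9439) + (0.0675 + 0.5·0.5235²)·7.3655] / (0.5235·√7.3655)
   = [0.798684 + 1.506437] / 1.420750 = 1.622468
d₂ = d₁ − σ√T = 1.622468 − 1.420750 = 0.201717
N(d₁) = 0.947648,  N(d₂) = 0.579931,  e^(−rT) = 0.608249
E₀ = V₀·N(d₁) − D·e^(−rT)·N(d₂)
   = 235.4725·0.947648 − 105.9439·0.608249·0.579931 = 185.774226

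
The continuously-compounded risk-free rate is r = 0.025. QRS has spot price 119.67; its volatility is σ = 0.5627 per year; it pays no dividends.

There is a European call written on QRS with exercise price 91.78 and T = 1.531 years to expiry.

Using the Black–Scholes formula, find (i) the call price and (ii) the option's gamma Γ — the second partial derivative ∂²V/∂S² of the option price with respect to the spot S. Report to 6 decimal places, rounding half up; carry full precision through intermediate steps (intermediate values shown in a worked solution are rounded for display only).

price = 46.503914
Γ = 0.003521

σ√T = 0.5627·√1.531 = 0.696249
d₁ = (ln(S/K) + (r+σ²/2)T) / (σ√T) = (ln(119.67/91.78) + (0.025+0.5627²/2)·1.531) / 0.696249 = (0.265344 + 0.280656) / 0.696249 = 0.784202
d₂ = d₁ − σ√T = 0.784202 − 0.696249 = 0.087953
e^{−rT} = 0.962448
N(d₁) = 0.783539,  N(d₂) = 0.535043
Call price V = S·N(d₁) − K·e^{−rT}·N(d₂) = 93.766138 − 47.262225 = 46.503914
φ(d₁) = (1/√(2π))·e^{−d₁²/2} = 0.293339
Γ = φ(d₁) / (S·σ·√T) = 0.003521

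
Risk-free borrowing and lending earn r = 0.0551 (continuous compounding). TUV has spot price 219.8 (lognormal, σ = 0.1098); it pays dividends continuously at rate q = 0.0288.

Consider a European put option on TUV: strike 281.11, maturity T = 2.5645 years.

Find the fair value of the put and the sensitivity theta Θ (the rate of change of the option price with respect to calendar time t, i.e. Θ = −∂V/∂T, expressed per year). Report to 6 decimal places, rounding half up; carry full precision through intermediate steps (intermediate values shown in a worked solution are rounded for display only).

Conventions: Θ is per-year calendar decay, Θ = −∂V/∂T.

σ√T = 0.1098·√2.5645 = 0.175834
d₁ = (ln(S/K) + (r−q+σ²/2)T) / (σ√T) = (ln(219.8/281.11) + (0.0551−0.0288+0.1098²/2)·2.5645) / 0.175834 = (-0.246028 + 0.082905) / 0.175834 = -0.927707
d₂ = d₁ − σ√T = -0.927707 − 0.175834 = -1.103542
e^{−rT} = 0.868225
e^{−qT} = 0.928804
N(−d₁) = 0.823220,  N(−d₂) = 0.865104
Put price V = K·e^{−rT}·N(−d₂) − S·e^{−qT}·N(−d₁) = 211.143194 − 168.061335 = 43.081859
φ(d₁) = (1/√(2π))·e^{−d₁²/2} = 0.259432
Θ = −S·e^{−qT}·φ(d₁)·σ/(2√T) − q·S·e^{−qT}·N(−d₁) + r·K·e^{−rT}·N(−d₂) = −1.815712 − 4.840166 + 11.633990 = 4.978111

price = 43.081859
Θ = 4.978111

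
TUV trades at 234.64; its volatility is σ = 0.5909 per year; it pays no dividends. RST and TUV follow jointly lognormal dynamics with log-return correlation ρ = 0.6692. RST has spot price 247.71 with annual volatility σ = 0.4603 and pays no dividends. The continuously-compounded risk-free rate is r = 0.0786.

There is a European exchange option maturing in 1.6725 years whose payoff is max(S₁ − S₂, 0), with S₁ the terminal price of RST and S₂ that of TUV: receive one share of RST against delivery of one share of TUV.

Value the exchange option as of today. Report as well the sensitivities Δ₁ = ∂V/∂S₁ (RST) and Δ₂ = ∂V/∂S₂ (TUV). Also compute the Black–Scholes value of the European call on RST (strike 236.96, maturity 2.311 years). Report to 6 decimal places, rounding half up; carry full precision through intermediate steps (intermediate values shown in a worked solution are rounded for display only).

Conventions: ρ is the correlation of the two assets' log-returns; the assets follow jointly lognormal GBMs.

exchange price = 61.250835
Δ1 = 0.648562
Δ2 = -0.423647
price(RST call K=236.96) = 88.973213

σ_eff = √(σ₁² + σ₂² − 2ρσ₁σ₂) = √(0.4603² + 0.5909² − 2·0.6692·0.4603·0.5909) = 0.443853
d₁ = (ln(S₁/S₂) + (q₂ − q₁ + σ_eff²/2)T) / (σ_eff√T) = (ln(247.71/234.64) + (0.0 − 0.0 + 0.098503)·1.6725) / 0.574014 = 0.381441
d₂ = d₁ − σ_eff√T = 0.381441 − 0.574014 = -0.192573
N(d₁) = 0.648562,  N(d₂) = 0.423647
V = S₁·e^{−q₁T}·N(d₁) − S₂·e^{−q₂T}·N(d₂) = 160.655266 − 99.404430 = 61.250835
Δ₁ = e^{−q₁T}·N(d₁) = 0.648562;  Δ₂ = −e^{−q₂T}·N(d₂) = -0.423647
[vanilla: RST call K=236.96]
σ√T = 0.4603·√2.311 = 0.699747
d₁ = (ln(S/K) + (r+σ²/2)T) / (σ√T) = (ln(247.71/236.96) + (0.0786+0.4603²/2)·2.311) / 0.699747 = (0.044367 + 0.426467) / 0.699747 = 0.672864
d₂ = d₁ − σ√T = 0.672864 − 0.699747 = -0.026882
e^{−rT} = 0.833898
N(d₁) = 0.749483,  N(d₂) = 0.489277
price = S·N(d₁) − K·e^{−rT}·N(d₂) = 185.654493 − 96.681280 = 88.973213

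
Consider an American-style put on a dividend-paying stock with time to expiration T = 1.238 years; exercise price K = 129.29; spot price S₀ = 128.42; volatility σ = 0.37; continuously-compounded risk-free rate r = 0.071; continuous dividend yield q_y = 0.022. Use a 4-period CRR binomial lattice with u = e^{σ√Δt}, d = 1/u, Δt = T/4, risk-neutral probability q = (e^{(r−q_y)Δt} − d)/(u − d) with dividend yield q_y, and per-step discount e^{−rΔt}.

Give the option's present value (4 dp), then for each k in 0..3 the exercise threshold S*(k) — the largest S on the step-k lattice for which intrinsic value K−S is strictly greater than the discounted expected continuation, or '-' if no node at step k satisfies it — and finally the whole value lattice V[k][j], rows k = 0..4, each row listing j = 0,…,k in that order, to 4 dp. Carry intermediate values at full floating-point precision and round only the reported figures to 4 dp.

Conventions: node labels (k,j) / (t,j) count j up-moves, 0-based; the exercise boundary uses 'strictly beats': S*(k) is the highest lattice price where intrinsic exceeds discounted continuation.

Δt=0.30950  u=1.22856  d=0.81396  q=0.48558  discount=0.97827
step 4 (expiry): payoffs max(K−S,0) = 72.9197 44.2073 0.8700 0.0000 0.0000
step 3: (k=3,j=0): S=69.2541, K−S=60.0359, hold=57.6957 ⇒ V=60.0359 exercise | (k=3,j=1): S=104.5291, K−S=24.7609, hold=22.6602 ⇒ V=24.7609 exercise | (k=3,j=2): S=157.7714, K−S=0.0000, hold=0.4378 ⇒ V=0.4378 continue | (k=3,j=3): S=238.1330, K−S=0.0000, hold=0.0000 ⇒ V=0.0000 continue  boundary S*=104.5291
step 2: (k=2,j=0): S=85.0827, K−S=44.2073, hold=41.9745 ⇒ V=44.2073 exercise | (k=2,j=1): S=128.4200, K−S=0.8700, hold=12.6687 ⇒ V=12.6687 continue | (k=2,j=2): S=193.8313, K−S=0.0000, hold=0.2203 ⇒ V=0.2203 continue  boundary S*=85.0827
step 1: (k=1,j=0): S=104.5291, K−S=24.7609, hold=28.2648 ⇒ V=28.2648 continue | (k=1,j=1): S=157.7714, K−S=0.0000, hold=6.4801 ⇒ V=6.4801 continue  boundary S*=-
step 0: (k=0,j=0): S=128.4200, K−S=0.8700, hold=17.3022 ⇒ V=17.3022 continue  boundary S*=-

price = 17.3022
boundary = - - 85.0827 104.5291
tree:
17.3022
28.2648 6.4801
44.2073 12.6687 0.2203
60.0359 24.7609 0.4378 0.0000
72.9197 44.2073 0.8700 0.0000 0.0000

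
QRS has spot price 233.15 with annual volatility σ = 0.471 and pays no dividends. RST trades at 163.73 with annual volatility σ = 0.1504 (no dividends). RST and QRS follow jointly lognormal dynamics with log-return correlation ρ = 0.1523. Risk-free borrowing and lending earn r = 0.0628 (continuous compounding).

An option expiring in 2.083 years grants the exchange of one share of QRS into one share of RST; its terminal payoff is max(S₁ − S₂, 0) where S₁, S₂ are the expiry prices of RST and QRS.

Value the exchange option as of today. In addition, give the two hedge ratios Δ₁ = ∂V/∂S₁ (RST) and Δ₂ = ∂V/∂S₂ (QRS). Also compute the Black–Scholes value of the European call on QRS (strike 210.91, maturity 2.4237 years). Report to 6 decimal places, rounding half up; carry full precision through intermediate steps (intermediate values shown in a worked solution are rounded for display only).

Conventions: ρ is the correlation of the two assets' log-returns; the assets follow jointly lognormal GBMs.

σ_eff = √(σ₁² + σ₂² − 2ρσ₁σ₂) = √(0.1504² + 0.471² − 2·0.1523·0.1504·0.471) = 0.472106
d₁ = (ln(S₁/S₂) + (q₂ − q₁ + σ_eff²/2)T) / (σ_eff√T) = (ln(163.73/233.15) + (0.0 − 0.0 + 0.111442)·2.083) / 0.681371 = -0.178067
d₂ = d₁ − σ_eff√T = -0.178067 − 0.681371 = -0.859438
N(d₁) = 0.429335,  N(d₂) = 0.195049
V = S₁·e^{−q₁T}·N(d₁) − S₂·e^{−q₂T}·N(d₂) = 70.295041 − 45.475750 = 24.819291
Δ₁ = e^{−q₁T}·N(d₁) = 0.429335;  Δ₂ = −e^{−q₂T}·N(d₂) = -0.195049
[vanilla: QRS call K=210.91]
σ√T = 0.471·√2.4237 = 0.733264
d₁ = (ln(S/K) + (r+σ²/2)T) / (σ√T) = (ln(233.15/210.91) + (0.0628+0.471²/2)·2.4237) / 0.733264 = (0.100251 + 0.421046) / 0.733264 = 0.710927
d₂ = d₁ − σ√T = 0.710927 − 0.733264 = -0.022337
e^{−rT} = 0.858809
N(d₁) = 0.761435,  N(d₂) = 0.491089
price = S·N(d₁) − K·e^{−rT}·N(d₂) = 177.528607 − 88.951756 = 88.576851

exchange price = 24.819291
Δ1 = 0.429335
Δ2 = -0.195049
price(QRS call K=210.91) = 88.576851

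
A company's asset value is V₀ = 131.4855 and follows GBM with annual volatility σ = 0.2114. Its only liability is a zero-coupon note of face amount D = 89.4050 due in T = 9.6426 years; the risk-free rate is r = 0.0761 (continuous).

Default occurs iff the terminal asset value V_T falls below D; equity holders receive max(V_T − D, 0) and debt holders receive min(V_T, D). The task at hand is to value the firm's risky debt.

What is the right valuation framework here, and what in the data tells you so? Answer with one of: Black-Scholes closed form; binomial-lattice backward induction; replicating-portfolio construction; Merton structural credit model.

Key observation: the question is about default risk generated by asset-value dynamics against a debt face of 89.4050 — the structural framework prices exactly that.

framework: Merton structural credit model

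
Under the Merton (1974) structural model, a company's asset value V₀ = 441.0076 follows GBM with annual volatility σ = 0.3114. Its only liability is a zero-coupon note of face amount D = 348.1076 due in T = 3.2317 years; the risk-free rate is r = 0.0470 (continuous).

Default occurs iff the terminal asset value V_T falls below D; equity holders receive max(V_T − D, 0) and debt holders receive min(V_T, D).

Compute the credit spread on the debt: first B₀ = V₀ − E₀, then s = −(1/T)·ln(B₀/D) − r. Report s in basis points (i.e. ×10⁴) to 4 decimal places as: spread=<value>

spread=312.3021

Apply the equity-as-call identities (strike 348.1076, horizon 3.2317 years):
d₁ = [ln(V₀/D) + (r + σ²/2)T] / (σ√T)
   = [ln(441.0076/348.1076) + (0.0470 + 0.5·0.3114²)·3.2317] / (0.3114·√3.2317)
   = [0.236550 + 0.308579] / 0.559802 = 0.973790
d₂ = d₁ − σ√T = 0.973790 − 0.559802 = 0.413989
N(d₁) = 0.834920,  N(d₂) = 0.660559,  e^(−rT) = 0.859083
E₀ = V₀·N(d₁) − D·e^(−rT)·N(d₂)
   = 441.0076·0.834920 − 348.1076·0.859083·0.660559 = 170.663643
B₀ = V₀ − E₀ = 441.0076 − 170.663643 = 270.343957
spread = −(1/T)·ln(B₀/D) − r = −(1/3.2317)·ln(270.343957/348.1076) − 0.0470 = 0.03123021
in basis points: 0.03123021 × 10⁴ = 312.3021 bp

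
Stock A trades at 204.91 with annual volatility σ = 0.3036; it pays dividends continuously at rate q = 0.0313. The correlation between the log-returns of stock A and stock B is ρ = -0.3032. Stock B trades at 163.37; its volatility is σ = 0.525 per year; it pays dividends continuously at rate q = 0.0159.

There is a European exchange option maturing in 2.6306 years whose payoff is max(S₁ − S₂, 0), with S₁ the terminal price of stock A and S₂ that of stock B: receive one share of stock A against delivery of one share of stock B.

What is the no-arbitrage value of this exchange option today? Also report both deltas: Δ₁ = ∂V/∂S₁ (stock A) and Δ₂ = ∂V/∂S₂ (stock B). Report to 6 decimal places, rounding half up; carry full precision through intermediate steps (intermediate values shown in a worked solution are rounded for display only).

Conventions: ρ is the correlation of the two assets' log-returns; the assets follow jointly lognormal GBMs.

σ_eff = √(σ₁² + σ₂² − 2ρσ₁σ₂) = √(0.3036² + 0.525² − 2·-0.3032·0.3036·0.525) = 0.681507
d₁ = (ln(S₁/S₂) + (q₂ − q₁ + σ_eff²/2)T) / (σ_eff√T) = (ln(204.91/163.37) + (0.0159 − 0.0313 + 0.232226)·2.6306) / 1.105345 = 0.720984
d₂ = d₁ − σ_eff√T = 0.720984 − 1.105345 = -0.384361
N(d₁) = 0.764540,  N(d₂) = 0.350355
V = S₁·e^{−q₁T}·N(d₁) − S₂·e^{−q₂T}·N(d₂) = 144.279513 − 54.892885 = 89.386628
Key observation: r never enters — measured in units of stock B, the claim is a call on S₁/S₂ struck at 1, so only the dividend yields and σ_eff matter.
Δ₁ = e^{−q₁T}·N(d₁) = 0.704112;  Δ₂ = −e^{−q₂T}·N(d₂) = -0.336003

exchange price = 89.386628
Δ1 = 0.704112
Δ2 = -0.336003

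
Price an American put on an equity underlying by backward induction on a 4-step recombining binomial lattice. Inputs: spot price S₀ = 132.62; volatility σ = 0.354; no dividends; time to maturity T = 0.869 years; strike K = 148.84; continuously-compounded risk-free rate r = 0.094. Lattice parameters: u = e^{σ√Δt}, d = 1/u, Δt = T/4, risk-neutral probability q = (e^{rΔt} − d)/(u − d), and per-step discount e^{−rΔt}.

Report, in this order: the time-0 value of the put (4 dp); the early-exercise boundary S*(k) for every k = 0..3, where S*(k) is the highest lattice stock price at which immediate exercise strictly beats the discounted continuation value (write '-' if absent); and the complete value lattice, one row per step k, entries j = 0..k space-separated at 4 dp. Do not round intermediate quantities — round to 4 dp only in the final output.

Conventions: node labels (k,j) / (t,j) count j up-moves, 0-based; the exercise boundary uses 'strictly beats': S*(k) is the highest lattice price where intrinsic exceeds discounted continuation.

price = 23.0295
boundary = - 112.4477 95.3437 112.4477
tree:
23.0295
36.3923 11.6598
53.4963 20.9625 3.5714
67.9986 36.3923 7.6111 0.0000
80.2951 53.4963 16.2200 0.0000 0.0000

Δt=0.21725  u=1.17939  d=0.84789  q=0.52108  discount=0.97979
step 4 (expiry): payoffs max(K−S,0) = 80.2951 53.4963 16.2200 0.0000 0.0000
step 3: (k=3,j=0): S=80.8414, K−S=67.9986, hold=64.9899 ⇒ V=67.9986 exercise | (k=3,j=1): S=112.4477, K−S=36.3923, hold=33.3836 ⇒ V=36.3923 exercise | (k=3,j=2): S=156.4111, K−S=0.0000, hold=7.6111 ⇒ V=7.6111 continue | (k=3,j=3): S=217.5627, K−S=0.0000, hold=0.0000 ⇒ V=0.0000 continue  boundary S*=112.4477
step 2: (k=2,j=0): S=95.3437, K−S=53.4963, hold=50.4876 ⇒ V=53.4963 exercise | (k=2,j=1): S=132.6200, K−S=16.2200, hold=20.9625 ⇒ V=20.9625 continue | (k=2,j=2): S=184.4701, K−S=0.0000, hold=3.5714 ⇒ V=3.5714 continue  boundary S*=95.3437
step 1: (k=1,j=0): S=112.4477, K−S=36.3923, hold=35.8048 ⇒ V=36.3923 exercise | (k=1,j=1): S=156.4111, K−S=0.0000, hold=11.6598 ⇒ V=11.6598 continue  boundary S*=112.4477
step 0: (k=0,j=0): S=132.6200, K−S=16.2200, hold=23.0295 ⇒ V=23.0295 continue  boundary S*=-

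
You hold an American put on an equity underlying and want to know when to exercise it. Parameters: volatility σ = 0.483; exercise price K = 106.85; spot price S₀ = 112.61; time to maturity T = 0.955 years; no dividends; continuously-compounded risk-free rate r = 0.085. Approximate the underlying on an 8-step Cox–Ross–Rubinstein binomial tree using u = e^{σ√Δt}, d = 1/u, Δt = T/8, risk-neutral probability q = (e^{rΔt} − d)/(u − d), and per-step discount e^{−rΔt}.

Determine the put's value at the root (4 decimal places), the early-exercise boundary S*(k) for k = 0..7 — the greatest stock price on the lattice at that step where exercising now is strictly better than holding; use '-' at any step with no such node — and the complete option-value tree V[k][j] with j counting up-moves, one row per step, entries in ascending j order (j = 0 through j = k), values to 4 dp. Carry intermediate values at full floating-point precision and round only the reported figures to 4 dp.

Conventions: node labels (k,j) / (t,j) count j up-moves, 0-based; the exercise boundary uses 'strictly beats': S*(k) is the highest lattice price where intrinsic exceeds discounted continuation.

price = 14.1657
boundary = - - - 68.2578 57.7666 68.2578 80.6542 68.2578
tree:
14.1657
20.4478 7.8910
28.6061 12.3420 3.4004
38.5922 18.7589 5.8884 0.8693
49.0834 27.5142 9.9934 1.7179 0.0000
57.9620 38.5922 16.5022 3.3947 0.0000 0.0000
65.4760 49.0834 26.1958 6.7083 0.0000 0.0000 0.0000
71.8352 57.9620 38.5922 13.2563 0.0000 0.0000 0.0000 0.0000
77.2169 65.4760 49.0834 26.1958 0.0000 0.0000 0.0000 0.0000 0.0000

Δt=0.11937  u=1.18161  d=0.84630  q=0.48879  discount=0.98990
step 8 (expiry): payoffs max(K−S,0) = 77.2169 65.4760 49.0834 26.1958 0.0000 0.0000 0.0000 0.0000 0.0000
step 7: (k=7,j=0): S=35.0148, K−S=71.8352, hold=70.7565 ⇒ V=71.8352 exercise | (k=7,j=1): S=48.8880, K−S=57.9620, hold=56.8833 ⇒ V=57.9620 exercise | (k=7,j=2): S=68.2578, K−S=38.5922, hold=37.5135 ⇒ V=38.5922 exercise | (k=7,j=3): S=95.3020, K−S=11.5480, hold=13.2563 ⇒ V=13.2563 continue | (k=7,j=4): S=133.0614, K−S=0.0000, hold=0.0000 ⇒ V=0.0000 continue | (k=7,j=5): S=185.7813, K−S=0.0000, hold=0.0000 ⇒ V=0.0000 continue | (k=7,j=6): S=259.3892, K−S=0.0000, hold=0.0000 ⇒ V=0.0000 continue | (k=7,j=7): S=362.1611, K−S=0.0000, hold=0.0000 ⇒ V=0.0000 continue  boundary S*=68.2578
step 6: (k=6,j=0): S=41.3740, K−S=65.4760, hold=64.3973 ⇒ V=65.4760 exercise | (k=6,j=1): S=57.7666, K−S=49.0834, hold=48.0047 ⇒ V=49.0834 exercise | (k=6,j=2): S=80.6542, K−S=26.1958, hold=25.9437 ⇒ V=26.1958 exercise | (k=6,j=3): S=112.6100, K−S=0.0000, hold=6.7083 ⇒ V=6.7083 continue | (k=6,j=4): S=157.2269, K−S=0.0000, hold=0.0000 ⇒ V=0.0000 continue | (k=6,j=5): S=219.5214, K−S=0.0000, hold=0.0000 ⇒ V=0.0000 continue | (k=6,j=6): S=306.4975, K−S=0.0000, hold=0.0000 ⇒ V=0.0000 continue  boundary S*=80.6542
step 5: (k=5,j=0): S=48.8880, K−S=57.9620, hold=56.8833 ⇒ V=57.9620 exercise | (k=5,j=1): S=68.2578, K−S=38.5922, hold=37.5135 ⇒ V=38.5922 exercise | (k=5,j=2): S=95.3020, K−S=11.5480, hold=16.5022 ⇒ V=16.5022 continue | (k=5,j=3): S=133.0614, K−S=0.0000, hold=3.3947 ⇒ V=3.3947 continue | (k=5,j=4): S=185.7813, K−S=0.0000, hold=0.0000 ⇒ V=0.0000 continue | (k=5,j=5): S=259.3892, K−S=0.0000, hold=0.0000 ⇒ V=0.0000 continue  boundary S*=68.2578
step 4: (k=4,j=0): S=57.7666, K−S=49.0834, hold=48.0047 ⇒ V=49.0834 exercise | (k=4,j=1): S=80.6542, K−S=26.1958, hold=27.5142 ⇒ V=27.5142 continue | (k=4,j=2): S=112.6100, K−S=0.0000, hold=9.9934 ⇒ V=9.9934 continue | (k=4,j=3): S=157.2269, K−S=0.0000, hold=1.7179 ⇒ V=1.7179 continue | (k=4,j=4): S=219.5214, K−S=0.0000, hold=0.0000 ⇒ V=0.0000 continue  boundary S*=57.7666
step 3: (k=3,j=0): S=68.2578, K−S=38.5922, hold=38.1515 ⇒ V=38.5922 exercise | (k=3,j=1): S=95.3020, K−S=11.5480, hold=18.7589 ⇒ V=18.7589 continue | (k=3,j=2): S=133.0614, K−S=0.0000, hold=5.8884 ⇒ V=5.8884 continue | (k=3,j=3): S=185.7813, K−S=0.0000, hold=0.8693 ⇒ V=0.8693 continue  boundary S*=68.2578
step 2: (k=2,j=0): S=80.6542, K−S=26.1958, hold=28.6061 ⇒ V=28.6061 continue | (k=2,j=1): S=112.6100, K−S=0.0000, hold=12.3420 ⇒ V=12.3420 continue | (k=2,j=2): S=157.2269, K−S=0.0000, hold=3.4004 ⇒ V=3.4004 continue  boundary S*=-
step 1: (k=1,j=0): S=95.3020, K−S=11.5480, hold=20.4478 ⇒ V=20.4478 continue | (k=1,j=1): S=133.0614, K−S=0.0000, hold=7.8910 ⇒ V=7.8910 continue  boundary S*=-
step 0: (k=0,j=0): S=112.6100, K−S=0.0000, hold=14.1657 ⇒ V=14.1657 continue  boundary S*=-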